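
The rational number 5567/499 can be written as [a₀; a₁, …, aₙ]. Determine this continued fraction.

⌊5567/499⌋ = 11, remainder 78
⌊499/78⌋ = 6, remainder 31
⌊78/31⌋ = 2, remainder 16
⌊31/16⌋ = 1, remainder 15
⌊16/15⌋ = 1, remainder 1
⌊15/1⌋ = 15, remainder 0

[11; 6, 2, 1, 1, 15]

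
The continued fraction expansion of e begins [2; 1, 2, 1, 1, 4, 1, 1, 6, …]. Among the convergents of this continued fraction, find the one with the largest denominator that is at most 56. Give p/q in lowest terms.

a_0 = 2: 2/1  (≤ bound)
a_1 = 1: 3/1  (≤ bound)
a_2 = 2: 8/3  (≤ bound)
a_3 = 1: 11/4  (≤ bound)
a_4 = 1: 19/7  (≤ bound)
a_5 = 4: 87/32  (≤ bound)
a_6 = 1: 106/39  (≤ bound)
a_7 = 1: 193/71  (> 56, stop)

106/39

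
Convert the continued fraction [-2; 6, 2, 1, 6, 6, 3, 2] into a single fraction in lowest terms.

Use the convergent recurrence hₖ = aₖ·hₖ₋₁ + hₖ₋₂ (and likewise for the denominators kₖ):
a_0 = -2: -2/1
a_1 = 6: -11/6
a_2 = 2: -24/13
a_3 = 1: -35/19
a_4 = 6: -234/127
a_5 = 6: -1439/781
a_6 = 3: -4551/2470
a_7 = 2: -10541/5721

-10541/5721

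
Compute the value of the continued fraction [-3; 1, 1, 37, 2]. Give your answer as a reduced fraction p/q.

-379/152

a_0 = -3: -3/1
a_1 = 1: -2/1
a_2 = 1: -5/2
a_3 = 37: -187/75
a_4 = 2: -379/152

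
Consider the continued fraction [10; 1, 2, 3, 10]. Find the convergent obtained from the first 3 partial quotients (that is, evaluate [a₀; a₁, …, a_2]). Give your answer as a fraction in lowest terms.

32/3

Build up convergents one term at a time:
a_0 = 10: 10/1
a_1 = 1: 11/1
a_2 = 2: 32/3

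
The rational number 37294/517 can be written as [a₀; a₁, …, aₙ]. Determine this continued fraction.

Run the Euclidean algorithm, recording each quotient:
37294 = 72·517 + 70, so a_0 = 72
517 = 7·70 + 27, so a_1 = 7
70 = 2·27 + 16, so a_2 = 2
27 = 1·16 + 11, so a_3 = 1
16 = 1·11 + 5, so a_4 = 1
11 = 2·5 + 1, so a_5 = 2
5 = 5·1 + 0, so a_6 = 5

[72; 7, 2, 1, 1, 2, 5]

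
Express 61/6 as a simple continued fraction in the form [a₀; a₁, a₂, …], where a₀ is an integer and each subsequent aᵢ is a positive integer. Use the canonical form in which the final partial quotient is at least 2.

61 ÷ 6 → quotient 10, remainder 1
6 ÷ 1 → quotient 6, remainder 0

[10; 6]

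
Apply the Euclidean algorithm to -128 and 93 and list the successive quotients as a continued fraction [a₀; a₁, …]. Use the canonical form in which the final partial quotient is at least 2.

-128 = -2·93 + 58, so a_0 = -2
93 = 1·58 + 35, so a_1 = 1
58 = 1·35 + 23, so a_2 = 1
35 = 1·23 + 12, so a_3 = 1
23 = 1·12 + 11, so a_4 = 1
12 = 1·11 + 1, so a_5 = 1
11 = 11·1 + 0, so a_6 = 11

[-2; 1, 1, 1, 1, 1, 11]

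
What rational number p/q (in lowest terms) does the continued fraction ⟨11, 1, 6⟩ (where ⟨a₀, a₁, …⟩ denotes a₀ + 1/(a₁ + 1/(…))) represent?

Start with 6.
1 + 1/(6/1) = 1 + 1/6 = 7/6
11 + 1/(7/6) = 11 + 6/7 = 83/7

83/7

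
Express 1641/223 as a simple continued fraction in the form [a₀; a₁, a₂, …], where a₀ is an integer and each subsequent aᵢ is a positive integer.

Repeatedly divide and take the remainder:
1641 = 7·223 + 80, so a_0 = 7
223 = 2·80 + 63, so a_1 = 2
80 = 1·63 + 17, so a_2 = 1
63 = 3·17 + 12, so a_3 = 3
17 = 1·12 + 5, so a_4 = 1
12 = 2·5 + 2, so a_5 = 2
5 = 2·2 + 1, so a_6 = 2
2 = 2·1 + 0, so a_7 = 2

[7; 2, 1, 3, 1, 2, 2, 2]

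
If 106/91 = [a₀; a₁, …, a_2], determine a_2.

15

Apply division with remainder until the remainder is 0:
⌊106/91⌋ = 1, remainder 15
⌊91/15⌋ = 6, remainder 1
⌊15/1⌋ = 15, remainder 0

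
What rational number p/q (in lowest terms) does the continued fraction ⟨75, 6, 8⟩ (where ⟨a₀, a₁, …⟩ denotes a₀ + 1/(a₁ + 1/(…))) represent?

Start with 8.
6 + 1/(8/1) = 6 + 1/8 = 49/8
75 + 1/(49/8) = 75 + 8/49 = 3683/49

3683/49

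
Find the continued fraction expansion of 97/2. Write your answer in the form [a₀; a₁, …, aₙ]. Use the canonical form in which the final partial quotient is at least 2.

[48; 2]

Repeatedly divide and take the remainder:
97 ÷ 2 → quotient 48, remainder 1
2 ÷ 1 → quotient 2, remainder 0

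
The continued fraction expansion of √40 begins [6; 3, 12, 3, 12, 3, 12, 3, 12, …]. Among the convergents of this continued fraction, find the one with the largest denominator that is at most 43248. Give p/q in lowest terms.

List convergents until the denominator exceeds the bound:
a_0 = 6: 6/1  (≤ bound)
a_1 = 3: 19/3  (≤ bound)
a_2 = 12: 234/37  (≤ bound)
a_3 = 3: 721/114  (≤ bound)
a_4 = 12: 8886/1405  (≤ bound)
a_5 = 3: 27379/4329  (≤ bound)
a_6 = 12: 337434/53353  (> 43248, stop)

27379/4329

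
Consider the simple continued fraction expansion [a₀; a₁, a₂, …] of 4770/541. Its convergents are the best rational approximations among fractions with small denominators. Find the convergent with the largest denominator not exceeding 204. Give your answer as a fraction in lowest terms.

1349/153

a_0 = 8: 8/1  (≤ bound)
a_1 = 1: 9/1  (≤ bound)
a_2 = 4: 44/5  (≤ bound)
a_3 = 2: 97/11  (≤ bound)
a_4 = 6: 626/71  (≤ bound)
a_5 = 1: 723/82  (≤ bound)
a_6 = 1: 1349/153  (≤ bound)
a_7 = 3: 4770/541  (> 204, stop)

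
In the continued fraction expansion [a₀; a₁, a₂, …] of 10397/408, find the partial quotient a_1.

2

⌊10397/408⌋ = 25, remainder 197
⌊408/197⌋ = 2, remainder 14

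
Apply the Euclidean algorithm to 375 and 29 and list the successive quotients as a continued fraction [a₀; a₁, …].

[12; 1, 13, 2]

Repeatedly divide and take the remainder:
⌊375/29⌋ = 12, remainder 27
⌊29/27⌋ = 1, remainder 2
⌊27/2⌋ = 13, remainder 1
⌊2/1⌋ = 2, remainder 0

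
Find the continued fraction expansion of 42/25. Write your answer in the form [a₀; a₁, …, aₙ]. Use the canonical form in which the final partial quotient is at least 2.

Repeatedly divide and take the remainder:
42 = 1·25 + 17, so a_0 = 1
25 = 1·17 + 8, so a_1 = 1
17 = 2·8 + 1, so a_2 = 2
8 = 8·1 + 0, so a_3 = 8

[1; 1, 2, 8]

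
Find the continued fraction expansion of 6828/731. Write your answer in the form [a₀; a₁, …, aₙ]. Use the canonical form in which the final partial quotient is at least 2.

[9; 2, 1, 14, 1, 1, 3, 2]

Apply division with remainder until the remainder is 0:
⌊6828/731⌋ = 9, remainder 249
⌊731/249⌋ = 2, remainder 233
⌊249/233⌋ = 1, remainder 16
⌊233/16⌋ = 14, remainder 9
⌊16/9⌋ = 1, remainder 7
⌊9/7⌋ = 1, remainder 2
⌊7/2⌋ = 3, remainder 1
⌊2/1⌋ = 2, remainder 0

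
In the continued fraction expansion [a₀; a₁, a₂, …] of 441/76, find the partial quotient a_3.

15

Run the Euclidean algorithm, recording each quotient:
441 = 5·76 + 61, so a_0 = 5
76 = 1·61 + 15, so a_1 = 1
61 = 4·15 + 1, so a_2 = 4
15 = 15·1 + 0, so a_3 = 15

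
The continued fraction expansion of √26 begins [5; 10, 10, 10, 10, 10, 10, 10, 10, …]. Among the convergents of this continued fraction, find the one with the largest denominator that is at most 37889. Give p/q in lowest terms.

a_0 = 5: 5/1  (≤ bound)
a_1 = 10: 51/10  (≤ bound)
a_2 = 10: 515/101  (≤ bound)
a_3 = 10: 5201/1020  (≤ bound)
a_4 = 10: 52525/10301  (≤ bound)
a_5 = 10: 530451/104030  (> 37889, stop)

52525/10301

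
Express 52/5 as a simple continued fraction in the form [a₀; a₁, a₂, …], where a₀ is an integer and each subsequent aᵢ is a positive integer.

[10; 2, 2]

Repeatedly divide and take the remainder:
⌊52/5⌋ = 10, remainder 2
⌊5/2⌋ = 2, remainder 1
⌊2/1⌋ = 2, remainder 0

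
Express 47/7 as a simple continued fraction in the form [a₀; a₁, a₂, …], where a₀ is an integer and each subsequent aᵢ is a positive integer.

Run the Euclidean algorithm, recording each quotient:
⌊47/7⌋ = 6, remainder 5
⌊7/5⌋ = 1, remainder 2
⌊5/2⌋ = 2, remainder 1
⌊2/1⌋ = 2, remainder 0

[6; 1, 2, 2]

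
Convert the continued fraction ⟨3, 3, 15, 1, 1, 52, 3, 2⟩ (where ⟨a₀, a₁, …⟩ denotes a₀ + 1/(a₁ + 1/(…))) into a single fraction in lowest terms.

116797/35113

Work from the innermost term outward:
Start with 2.
3 + 1/(2/1) = 3 + 1/2 = 7/2
52 + 1/(7/2) = 52 + 2/7 = 366/7
1 + 1/(366/7) = 1 + 7/366 = 373/366
1 + 1/(373/366) = 1 + 366/373 = 739/373
15 + 1/(739/373) = 15 + 373/739 = 11458/739
3 + 1/(11458/739) = 3 + 739/11458 = 35113/11458
3 + 1/(35113/11458) = 3 + 11458/35113 = 116797/35113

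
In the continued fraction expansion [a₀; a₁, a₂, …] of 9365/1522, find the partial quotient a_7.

9365 = 6·1522 + 233, so a_0 = 6
1522 = 6·233 + 124, so a_1 = 6
233 = 1·124 + 109, so a_2 = 1
124 = 1·109 + 15, so a_3 = 1
109 = 7·15 + 4, so a_4 = 7
15 = 3·4 + 3, so a_5 = 3
4 = 1·3 + 1, so a_6 = 1
3 = 3·1 + 0, so a_7 = 3

3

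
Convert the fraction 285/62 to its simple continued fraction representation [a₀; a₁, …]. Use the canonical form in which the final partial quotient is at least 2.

⌊285/62⌋ = 4, remainder 37
⌊62/37⌋ = 1, remainder 25
⌊37/25⌋ = 1, remainder 12
⌊25/12⌋ = 2, remainder 1
⌊12/1⌋ = 12, remainder 0

[4; 1, 1, 2, 12]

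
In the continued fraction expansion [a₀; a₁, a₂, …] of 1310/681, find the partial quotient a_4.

2

Run the Euclidean algorithm, recording each quotient:
1310 = 1·681 + 629, so a_0 = 1
681 = 1·629 + 52, so a_1 = 1
629 = 12·52 + 5, so a_2 = 12
52 = 10·5 + 2, so a_3 = 10
5 = 2·2 + 1, so a_4 = 2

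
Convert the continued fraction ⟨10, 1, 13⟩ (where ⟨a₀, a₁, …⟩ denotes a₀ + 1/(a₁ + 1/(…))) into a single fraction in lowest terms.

a_0 = 10: 10/1
a_1 = 1: 11/1
a_2 = 13: 153/14

153/14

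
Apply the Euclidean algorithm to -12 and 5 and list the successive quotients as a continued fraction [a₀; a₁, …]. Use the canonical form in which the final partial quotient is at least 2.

Apply division with remainder until the remainder is 0:
-12 ÷ 5 → quotient -3, remainder 3
5 ÷ 3 → quotient 1, remainder 2
3 ÷ 2 → quotient 1, remainder 1
2 ÷ 1 → quotient 2, remainder 0

[-3; 1, 1, 2]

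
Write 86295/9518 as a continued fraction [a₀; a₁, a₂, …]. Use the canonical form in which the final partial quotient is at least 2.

Apply division with remainder until the remainder is 0:
⌊86295/9518⌋ = 9, remainder 633
⌊9518/633⌋ = 15, remainder 23
⌊633/23⌋ = 27, remainder 12
⌊23/12⌋ = 1, remainder 11
⌊12/11⌋ = 1, remainder 1
⌊11/1⌋ = 11, remainder 0

[9; 15, 27, 1, 1, 11]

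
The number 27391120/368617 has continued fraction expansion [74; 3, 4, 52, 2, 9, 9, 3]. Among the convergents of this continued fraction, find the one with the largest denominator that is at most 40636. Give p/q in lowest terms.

List convergents until the denominator exceeds the bound:
a_0 = 74: 74/1  (≤ bound)
a_1 = 3: 223/3  (≤ bound)
a_2 = 4: 966/13  (≤ bound)
a_3 = 52: 50455/679  (≤ bound)
a_4 = 2: 101876/1371  (≤ bound)
a_5 = 9: 967339/13018  (≤ bound)
a_6 = 9: 8807927/118533  (> 40636, stop)

967339/13018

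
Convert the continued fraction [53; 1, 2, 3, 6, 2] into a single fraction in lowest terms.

7303/136

a_0 = 53: 53/1
a_1 = 1: 54/1
a_2 = 2: 161/3
a_3 = 3: 537/10
a_4 = 6: 3383/63
a_5 = 2: 7303/136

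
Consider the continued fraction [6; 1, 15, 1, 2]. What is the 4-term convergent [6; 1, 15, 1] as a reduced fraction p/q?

118/17

a_0 = 6: 6/1
a_1 = 1: 7/1
a_2 = 15: 111/16
a_3 = 1: 118/17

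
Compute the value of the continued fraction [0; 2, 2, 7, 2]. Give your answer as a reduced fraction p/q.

32/79

a_0 = 0: 0/1
a_1 = 2: 1/2
a_2 = 2: 2/5
a_3 = 7: 15/37
a_4 = 2: 32/79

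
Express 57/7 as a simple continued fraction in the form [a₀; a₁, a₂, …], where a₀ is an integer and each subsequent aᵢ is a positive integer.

57 = 8·7 + 1, so a_0 = 8
7 = 7·1 + 0, so a_1 = 7

[8; 7]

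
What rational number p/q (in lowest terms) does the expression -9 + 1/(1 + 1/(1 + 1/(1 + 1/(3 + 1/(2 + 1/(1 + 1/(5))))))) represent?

-1714/205

a_0 = -9: -9/1
a_1 = 1: -8/1
a_2 = 1: -17/2
a_3 = 1: -25/3
a_4 = 3: -92/11
a_5 = 2: -209/25
a_6 = 1: -301/36
a_7 = 5: -1714/205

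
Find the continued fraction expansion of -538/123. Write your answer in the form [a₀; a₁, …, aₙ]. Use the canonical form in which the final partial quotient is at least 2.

[-5; 1, 1, 1, 2, 15]

-538 ÷ 123 → quotient -5, remainder 77
123 ÷ 77 → quotient 1, remainder 46
77 ÷ 46 → quotient 1, remainder 31
46 ÷ 31 → quotient 1, remainder 15
31 ÷ 15 → quotient 2, remainder 1
15 ÷ 1 → quotient 15, remainder 0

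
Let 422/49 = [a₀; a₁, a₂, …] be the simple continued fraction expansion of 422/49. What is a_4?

1

Run the Euclidean algorithm, recording each quotient:
422 ÷ 49 → quotient 8, remainder 30
49 ÷ 30 → quotient 1, remainder 19
30 ÷ 19 → quotient 1, remainder 11
19 ÷ 11 → quotient 1, remainder 8
11 ÷ 8 → quotient 1, remainder 3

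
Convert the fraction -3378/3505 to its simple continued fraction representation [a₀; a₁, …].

[-1; 27, 1, 1, 2, 25]

Apply division with remainder until the remainder is 0:
⌊-3378/3505⌋ = -1, remainder 127
⌊3505/127⌋ = 27, remainder 76
⌊127/76⌋ = 1, remainder 51
⌊76/51⌋ = 1, remainder 25
⌊51/25⌋ = 2, remainder 1
⌊25/1⌋ = 25, remainder 0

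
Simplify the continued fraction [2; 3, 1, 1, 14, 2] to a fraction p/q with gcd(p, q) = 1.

Start with 2.
14 + 1/(2/1) = 14 + 1/2 = 29/2
1 + 1/(29/2) = 1 + 2/29 = 31/29
1 + 1/(31/29) = 1 + 29/31 = 60/31
3 + 1/(60/31) = 3 + 31/60 = 211/60
2 + 1/(211/60) = 2 + 60/211 = 482/211

482/211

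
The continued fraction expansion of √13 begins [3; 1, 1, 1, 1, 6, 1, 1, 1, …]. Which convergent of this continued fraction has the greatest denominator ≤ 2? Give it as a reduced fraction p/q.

a_0 = 3: 3/1  (≤ bound)
a_1 = 1: 4/1  (≤ bound)
a_2 = 1: 7/2  (≤ bound)
a_3 = 1: 11/3  (> 2, stop)

7/2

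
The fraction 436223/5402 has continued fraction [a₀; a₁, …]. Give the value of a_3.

29

⌊436223/5402⌋ = 80, remainder 4063
⌊5402/4063⌋ = 1, remainder 1339
⌊4063/1339⌋ = 3, remainder 46
⌊1339/46⌋ = 29, remainder 5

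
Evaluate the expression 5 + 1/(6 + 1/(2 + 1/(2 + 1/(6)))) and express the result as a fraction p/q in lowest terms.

Build up convergents one term at a time:
a_0 = 5: 5/1
a_1 = 6: 31/6
a_2 = 2: 67/13
a_3 = 2: 165/32
a_4 = 6: 1057/205

1057/205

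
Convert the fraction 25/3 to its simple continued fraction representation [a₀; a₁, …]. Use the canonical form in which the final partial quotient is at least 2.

Apply division with remainder until the remainder is 0:
⌊25/3⌋ = 8, remainder 1
⌊3/1⌋ = 3, remainder 0

[8; 3]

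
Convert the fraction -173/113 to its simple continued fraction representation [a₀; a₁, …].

-173 = -2·113 + 53, so a_0 = -2
113 = 2·53 + 7, so a_1 = 2
53 = 7·7 + 4, so a_2 = 7
7 = 1·4 + 3, so a_3 = 1
4 = 1·3 + 1, so a_4 = 1
3 = 3·1 + 0, so a_5 = 3

[-2; 2, 7, 1, 1, 3]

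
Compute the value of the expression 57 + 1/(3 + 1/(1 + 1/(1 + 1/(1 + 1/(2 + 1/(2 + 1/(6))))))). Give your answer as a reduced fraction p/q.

Start with 6.
2 + 1/(6/1) = 2 + 1/6 = 13/6
2 + 1/(13/6) = 2 + 6/13 = 32/13
1 + 1/(32/13) = 1 + 13/32 = 45/32
1 + 1/(45/32) = 1 + 32/45 = 77/45
1 + 1/(77/45) = 1 + 45/77 = 122/77
3 + 1/(122/77) = 3 + 77/122 = 443/122
57 + 1/(443/122) = 57 + 122/443 = 25373/443

25373/443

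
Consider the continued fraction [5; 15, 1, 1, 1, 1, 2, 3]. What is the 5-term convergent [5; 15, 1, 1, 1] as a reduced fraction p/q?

Start with 1.
1 + 1/(1/1) = 1 + 1/1 = 2/1
1 + 1/(2/1) = 1 + 1/2 = 3/2
15 + 1/(3/2) = 15 + 2/3 = 47/3
5 + 1/(47/3) = 5 + 3/47 = 238/47

238/47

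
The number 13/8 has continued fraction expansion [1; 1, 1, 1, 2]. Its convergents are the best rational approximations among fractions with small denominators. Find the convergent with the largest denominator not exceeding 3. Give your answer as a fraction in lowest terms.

a_0 = 1: 1/1  (≤ bound)
a_1 = 1: 2/1  (≤ bound)
a_2 = 1: 3/2  (≤ bound)
a_3 = 1: 5/3  (≤ bound)
a_4 = 2: 13/8  (> 3, stop)

5/3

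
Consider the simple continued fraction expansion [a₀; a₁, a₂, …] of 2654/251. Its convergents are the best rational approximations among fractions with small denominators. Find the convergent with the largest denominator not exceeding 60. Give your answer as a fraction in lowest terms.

74/7

List convergents until the denominator exceeds the bound:
a_0 = 10: 10/1  (≤ bound)
a_1 = 1: 11/1  (≤ bound)
a_2 = 1: 21/2  (≤ bound)
a_3 = 2: 53/5  (≤ bound)
a_4 = 1: 74/7  (≤ bound)
a_5 = 8: 645/61  (> 60, stop)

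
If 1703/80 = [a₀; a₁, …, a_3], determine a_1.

3

Run the Euclidean algorithm, recording each quotient:
⌊1703/80⌋ = 21, remainder 23
⌊80/23⌋ = 3, remainder 11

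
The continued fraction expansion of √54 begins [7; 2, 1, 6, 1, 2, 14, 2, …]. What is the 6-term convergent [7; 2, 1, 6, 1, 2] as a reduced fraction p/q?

Starting at the tail and folding back:
Start with 2.
1 + 1/(2/1) = 1 + 1/2 = 3/2
6 + 1/(3/2) = 6 + 2/3 = 20/3
1 + 1/(20/3) = 1 + 3/20 = 23/20
2 + 1/(23/20) = 2 + 20/23 = 66/23
7 + 1/(66/23) = 7 + 23/66 = 485/66

485/66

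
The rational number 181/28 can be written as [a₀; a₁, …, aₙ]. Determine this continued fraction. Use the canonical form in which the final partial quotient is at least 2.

181 ÷ 28 → quotient 6, remainder 13
28 ÷ 13 → quotient 2, remainder 2
13 ÷ 2 → quotient 6, remainder 1
2 ÷ 1 → quotient 2, remainder 0

[6; 2, 6, 2]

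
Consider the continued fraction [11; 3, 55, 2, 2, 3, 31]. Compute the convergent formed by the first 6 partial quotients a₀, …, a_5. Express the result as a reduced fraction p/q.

32215/2843

a_0 = 11: 11/1
a_1 = 3: 34/3
a_2 = 55: 1881/166
a_3 = 2: 3796/335
a_4 = 2: 9473/836
a_5 = 3: 32215/2843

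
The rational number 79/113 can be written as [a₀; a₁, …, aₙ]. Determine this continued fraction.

Apply division with remainder until the remainder is 0:
79 ÷ 113 → quotient 0, remainder 79
113 ÷ 79 → quotient 1, remainder 34
79 ÷ 34 → quotient 2, remainder 11
34 ÷ 11 → quotient 3, remainder 1
11 ÷ 1 → quotient 11, remainder 0

[0; 1, 2, 3, 11]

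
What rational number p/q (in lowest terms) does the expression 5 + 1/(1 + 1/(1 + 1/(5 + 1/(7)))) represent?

438/79

Start with 7.
5 + 1/(7/1) = 5 + 1/7 = 36/7
1 + 1/(36/7) = 1 + 7/36 = 43/36
1 + 1/(43/36) = 1 + 36/43 = 79/43
5 + 1/(79/43) = 5 + 43/79 = 438/79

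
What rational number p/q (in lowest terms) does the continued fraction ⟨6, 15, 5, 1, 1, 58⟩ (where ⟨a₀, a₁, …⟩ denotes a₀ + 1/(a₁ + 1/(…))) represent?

Collapse the nested fraction from the inside out:
Start with 58.
1 + 1/(58/1) = 1 + 1/58 = 59/58
1 + 1/(59/58) = 1 + 58/59 = 117/59
5 + 1/(117/59) = 5 + 59/117 = 644/117
15 + 1/(644/117) = 15 + 117/644 = 9777/644
6 + 1/(9777/644) = 6 + 644/9777 = 59306/9777

59306/9777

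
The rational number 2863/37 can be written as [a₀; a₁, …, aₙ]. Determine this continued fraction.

⌊2863/37⌋ = 77, remainder 14
⌊37/14⌋ = 2, remainder 9
⌊14/9⌋ = 1, remainder 5
⌊9/5⌋ = 1, remainder 4
⌊5/4⌋ = 1, remainder 1
⌊4/1⌋ = 4, remainder 0

[77; 2, 1, 1, 1, 4]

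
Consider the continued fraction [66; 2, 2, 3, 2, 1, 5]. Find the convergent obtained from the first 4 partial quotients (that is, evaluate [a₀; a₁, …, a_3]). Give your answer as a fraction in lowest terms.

Start with 3.
2 + 1/(3/1) = 2 + 1/3 = 7/3
2 + 1/(7/3) = 2 + 3/7 = 17/7
66 + 1/(17/7) = 66 + 7/17 = 1129/17

1129/17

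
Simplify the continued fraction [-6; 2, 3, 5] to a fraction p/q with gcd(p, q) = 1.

-206/37

Start with 5.
3 + 1/(5/1) = 3 + 1/5 = 16/5
2 + 1/(16/5) = 2 + 5/16 = 37/16
-6 + 1/(37/16) = -6 + 16/37 = -206/37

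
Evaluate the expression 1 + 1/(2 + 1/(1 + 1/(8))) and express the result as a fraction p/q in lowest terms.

35/26

Use the convergent recurrence hₖ = aₖ·hₖ₋₁ + hₖ₋₂ (and likewise for the denominators kₖ):
a_0 = 1: 1/1
a_1 = 2: 3/2
a_2 = 1: 4/3
a_3 = 8: 35/26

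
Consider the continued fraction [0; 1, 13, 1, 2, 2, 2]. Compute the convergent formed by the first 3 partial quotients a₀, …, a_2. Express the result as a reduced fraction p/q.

13/14

a_0 = 0: 0/1
a_1 = 1: 1/1
a_2 = 13: 13/14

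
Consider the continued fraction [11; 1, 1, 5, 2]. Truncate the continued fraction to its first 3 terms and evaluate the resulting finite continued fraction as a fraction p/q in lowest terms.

23/2

Start with 1.
1 + 1/(1/1) = 1 + 1/1 = 2/1
11 + 1/(2/1) = 11 + 1/2 = 23/2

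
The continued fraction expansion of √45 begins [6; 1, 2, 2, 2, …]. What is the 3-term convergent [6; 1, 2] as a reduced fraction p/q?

a_0 = 6: 6/1
a_1 = 1: 7/1
a_2 = 2: 20/3

20/3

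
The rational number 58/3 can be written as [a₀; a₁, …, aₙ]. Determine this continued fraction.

[19; 3]

58 = 19·3 + 1, so a_0 = 19
3 = 3·1 + 0, so a_1 = 3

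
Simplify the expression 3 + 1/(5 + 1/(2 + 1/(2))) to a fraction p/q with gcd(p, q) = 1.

86/27

a_0 = 3: 3/1
a_1 = 5: 16/5
a_2 = 2: 35/11
a_3 = 2: 86/27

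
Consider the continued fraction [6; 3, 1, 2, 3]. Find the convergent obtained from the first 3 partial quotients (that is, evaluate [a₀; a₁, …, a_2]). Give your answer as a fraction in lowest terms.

25/4

Use the convergent recurrence hₖ = aₖ·hₖ₋₁ + hₖ₋₂ (and likewise for the denominators kₖ):
a_0 = 6: 6/1
a_1 = 3: 19/3
a_2 = 1: 25/4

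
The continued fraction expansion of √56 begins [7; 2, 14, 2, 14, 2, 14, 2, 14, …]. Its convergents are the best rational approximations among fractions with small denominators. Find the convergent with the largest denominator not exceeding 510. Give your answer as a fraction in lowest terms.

449/60

List convergents until the denominator exceeds the bound:
a_0 = 7: 7/1  (≤ bound)
a_1 = 2: 15/2  (≤ bound)
a_2 = 14: 217/29  (≤ bound)
a_3 = 2: 449/60  (≤ bound)
a_4 = 14: 6503/869  (> 510, stop)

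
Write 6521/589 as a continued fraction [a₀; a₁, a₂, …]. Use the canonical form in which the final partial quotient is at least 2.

Repeatedly divide and take the remainder:
6521 ÷ 589 → quotient 11, remainder 42
589 ÷ 42 → quotient 14, remainder 1
42 ÷ 1 → quotient 42, remainder 0

[11; 14, 42]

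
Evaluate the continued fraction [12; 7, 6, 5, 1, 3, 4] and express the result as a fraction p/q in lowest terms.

Compute successive convergents:
a_0 = 12: 12/1
a_1 = 7: 85/7
a_2 = 6: 522/43
a_3 = 5: 2695/222
a_4 = 1: 3217/265
a_5 = 3: 12346/1017
a_6 = 4: 52601/4333

52601/4333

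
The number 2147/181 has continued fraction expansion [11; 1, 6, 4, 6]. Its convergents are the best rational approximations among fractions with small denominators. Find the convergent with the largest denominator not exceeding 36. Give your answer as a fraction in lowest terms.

List convergents until the denominator exceeds the bound:
a_0 = 11: 11/1  (≤ bound)
a_1 = 1: 12/1  (≤ bound)
a_2 = 6: 83/7  (≤ bound)
a_3 = 4: 344/29  (≤ bound)
a_4 = 6: 2147/181  (> 36, stop)

344/29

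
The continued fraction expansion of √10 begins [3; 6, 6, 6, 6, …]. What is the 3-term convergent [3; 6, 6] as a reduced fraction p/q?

117/37

Start with 6.
6 + 1/(6/1) = 6 + 1/6 = 37/6
3 + 1/(37/6) = 3 + 6/37 = 117/37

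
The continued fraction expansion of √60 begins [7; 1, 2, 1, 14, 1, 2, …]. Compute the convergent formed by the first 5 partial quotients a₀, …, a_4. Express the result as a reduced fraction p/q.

Start with 14.
1 + 1/(14/1) = 1 + 1/14 = 15/14
2 + 1/(15/14) = 2 + 14/15 = 44/15
1 + 1/(44/15) = 1 + 15/44 = 59/44
7 + 1/(59/44) = 7 + 44/59 = 457/59

457/59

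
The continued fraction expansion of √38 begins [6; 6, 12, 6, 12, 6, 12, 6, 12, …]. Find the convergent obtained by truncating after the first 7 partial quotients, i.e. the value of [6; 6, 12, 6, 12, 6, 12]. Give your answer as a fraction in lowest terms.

Start with 12.
6 + 1/(12/1) = 6 + 1/12 = 73/12
12 + 1/(73/12) = 12 + 12/73 = 888/73
6 + 1/(888/73) = 6 + 73/888 = 5401/888
12 + 1/(5401/888) = 12 + 888/5401 = 65700/5401
6 + 1/(65700/5401) = 6 + 5401/65700 = 399601/65700
6 + 1/(399601/65700) = 6 + 65700/399601 = 2463306/399601

2463306/399601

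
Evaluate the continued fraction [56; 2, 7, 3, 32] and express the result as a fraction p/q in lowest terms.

85775/1519

Start with 32.
3 + 1/(32/1) = 3 + 1/32 = 97/32
7 + 1/(97/32) = 7 + 32/97 = 711/97
2 + 1/(711/97) = 2 + 97/711 = 1519/711
56 + 1/(1519/711) = 56 + 711/1519 = 85775/1519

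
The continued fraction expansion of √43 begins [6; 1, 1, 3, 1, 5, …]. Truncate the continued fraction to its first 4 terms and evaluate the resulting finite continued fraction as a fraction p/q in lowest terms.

46/7

a_0 = 6: 6/1
a_1 = 1: 7/1
a_2 = 1: 13/2
a_3 = 3: 46/7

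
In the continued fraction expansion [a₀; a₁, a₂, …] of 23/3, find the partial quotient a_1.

Apply division with remainder until the remainder is 0:
23 = 7·3 + 2, so a_0 = 7
3 = 1·2 + 1, so a_1 = 1

1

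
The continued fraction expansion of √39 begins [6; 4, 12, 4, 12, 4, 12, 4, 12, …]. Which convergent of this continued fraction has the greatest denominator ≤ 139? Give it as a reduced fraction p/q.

List convergents until the denominator exceeds the bound:
a_0 = 6: 6/1  (≤ bound)
a_1 = 4: 25/4  (≤ bound)
a_2 = 12: 306/49  (≤ bound)
a_3 = 4: 1249/200  (> 139, stop)

306/49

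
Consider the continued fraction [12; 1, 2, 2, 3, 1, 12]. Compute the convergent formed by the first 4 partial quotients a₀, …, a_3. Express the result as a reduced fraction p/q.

89/7

Start with 2.
2 + 1/(2/1) = 2 + 1/2 = 5/2
1 + 1/(5/2) = 1 + 2/5 = 7/5
12 + 1/(7/5) = 12 + 5/7 = 89/7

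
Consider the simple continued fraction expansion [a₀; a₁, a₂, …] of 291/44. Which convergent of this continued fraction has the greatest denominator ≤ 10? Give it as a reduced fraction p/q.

List convergents until the denominator exceeds the bound:
a_0 = 6: 6/1  (≤ bound)
a_1 = 1: 7/1  (≤ bound)
a_2 = 1: 13/2  (≤ bound)
a_3 = 1: 20/3  (≤ bound)
a_4 = 1: 33/5  (≤ bound)
a_5 = 2: 86/13  (> 10, stop)

33/5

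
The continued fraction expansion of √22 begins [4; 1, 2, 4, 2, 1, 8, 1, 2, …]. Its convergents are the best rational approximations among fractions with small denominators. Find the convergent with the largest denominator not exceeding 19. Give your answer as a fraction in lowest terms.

List convergents until the denominator exceeds the bound:
a_0 = 4: 4/1  (≤ bound)
a_1 = 1: 5/1  (≤ bound)
a_2 = 2: 14/3  (≤ bound)
a_3 = 4: 61/13  (≤ bound)
a_4 = 2: 136/29  (> 19, stop)

61/13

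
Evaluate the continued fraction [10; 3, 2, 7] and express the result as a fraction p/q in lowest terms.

535/52

a_0 = 10: 10/1
a_1 = 3: 31/3
a_2 = 2: 72/7
a_3 = 7: 535/52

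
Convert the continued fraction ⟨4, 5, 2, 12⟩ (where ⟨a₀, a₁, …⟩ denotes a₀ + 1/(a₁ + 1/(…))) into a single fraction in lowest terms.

Start with 12.
2 + 1/(12/1) = 2 + 1/12 = 25/12
5 + 1/(25/12) = 5 + 12/25 = 137/25
4 + 1/(137/25) = 4 + 25/137 = 573/137

573/137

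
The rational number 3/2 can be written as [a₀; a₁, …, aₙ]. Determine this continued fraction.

[1; 2]

⌊3/2⌋ = 1, remainder 1
⌊2/1⌋ = 2, remainder 0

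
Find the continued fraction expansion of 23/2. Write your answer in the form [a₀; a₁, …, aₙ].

23 ÷ 2 → quotient 11, remainder 1
2 ÷ 1 → quotient 2, remainder 0

[11; 2]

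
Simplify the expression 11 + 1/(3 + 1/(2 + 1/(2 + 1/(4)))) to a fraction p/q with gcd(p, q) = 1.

Work from the innermost term outward:
Start with 4.
2 + 1/(4/1) = 2 + 1/4 = 9/4
2 + 1/(9/4) = 2 + 4/9 = 22/9
3 + 1/(22/9) = 3 + 9/22 = 75/22
11 + 1/(75/22) = 11 + 22/75 = 847/75

847/75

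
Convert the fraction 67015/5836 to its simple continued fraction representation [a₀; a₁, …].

[11; 2, 14, 4, 4, 1, 2, 3]

⌊67015/5836⌋ = 11, remainder 2819
⌊5836/2819⌋ = 2, remainder 198
⌊2819/198⌋ = 14, remainder 47
⌊198/47⌋ = 4, remainder 10
⌊47/10⌋ = 4, remainder 7
⌊10/7⌋ = 1, remainder 3
⌊7/3⌋ = 2, remainder 1
⌊3/1⌋ = 3, remainder 0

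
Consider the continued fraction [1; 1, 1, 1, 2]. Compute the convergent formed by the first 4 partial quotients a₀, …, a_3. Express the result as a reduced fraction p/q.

5/3

Compute successive convergents:
a_0 = 1: 1/1
a_1 = 1: 2/1
a_2 = 1: 3/2
a_3 = 1: 5/3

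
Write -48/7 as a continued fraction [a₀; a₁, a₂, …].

Apply division with remainder until the remainder is 0:
-48 ÷ 7 → quotient -7, remainder 1
7 ÷ 1 → quotient 7, remainder 0

[-7; 7]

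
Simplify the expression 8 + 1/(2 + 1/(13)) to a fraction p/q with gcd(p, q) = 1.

229/27

a_0 = 8: 8/1
a_1 = 2: 17/2
a_2 = 13: 229/27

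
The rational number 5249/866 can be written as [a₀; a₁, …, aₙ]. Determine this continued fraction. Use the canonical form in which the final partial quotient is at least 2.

5249 ÷ 866 → quotient 6, remainder 53
866 ÷ 53 → quotient 16, remainder 18
53 ÷ 18 → quotient 2, remainder 17
18 ÷ 17 → quotient 1, remainder 1
17 ÷ 1 → quotient 17, remainder 0

[6; 16, 2, 1, 17]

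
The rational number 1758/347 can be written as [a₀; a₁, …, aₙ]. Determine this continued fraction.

[5; 15, 11, 2]

Repeatedly divide and take the remainder:
1758 ÷ 347 → quotient 5, remainder 23
347 ÷ 23 → quotient 15, remainder 2
23 ÷ 2 → quotient 11, remainder 1
2 ÷ 1 → quotient 2, remainder 0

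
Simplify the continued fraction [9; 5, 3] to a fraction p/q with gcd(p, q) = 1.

Collapse the nested fraction from the inside out:
Start with 3.
5 + 1/(3/1) = 5 + 1/3 = 16/3
9 + 1/(16/3) = 9 + 3/16 = 147/16

147/16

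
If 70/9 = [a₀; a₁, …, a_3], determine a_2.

3

70 = 7·9 + 7, so a_0 = 7
9 = 1·7 + 2, so a_1 = 1
7 = 3·2 + 1, so a_2 = 3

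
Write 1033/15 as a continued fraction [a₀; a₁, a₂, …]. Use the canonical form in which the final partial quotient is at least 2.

[68; 1, 6, 2]

1033 = 68·15 + 13, so a_0 = 68
15 = 1·13 + 2, so a_1 = 1
13 = 6·2 + 1, so a_2 = 6
2 = 2·1 + 0, so a_3 = 2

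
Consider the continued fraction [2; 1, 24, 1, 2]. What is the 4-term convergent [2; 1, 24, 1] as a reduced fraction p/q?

77/26

Start with 1.
24 + 1/(1/1) = 24 + 1/1 = 25/1
1 + 1/(25/1) = 1 + 1/25 = 26/25
2 + 1/(26/25) = 2 + 25/26 = 77/26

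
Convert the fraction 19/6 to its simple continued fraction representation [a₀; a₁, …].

19 = 3·6 + 1, so a_0 = 3
6 = 6·1 + 0, so a_1 = 6

[3; 6]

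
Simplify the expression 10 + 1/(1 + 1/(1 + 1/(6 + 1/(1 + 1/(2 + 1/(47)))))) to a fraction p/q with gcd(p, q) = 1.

Start with 47.
2 + 1/(47/1) = 2 + 1/47 = 95/47
1 + 1/(95/47) = 1 + 47/95 = 142/95
6 + 1/(142/95) = 6 + 95/142 = 947/142
1 + 1/(947/142) = 1 + 142/947 = 1089/947
1 + 1/(1089/947) = 1 + 947/1089 = 2036/1089
10 + 1/(2036/1089) = 10 + 1089/2036 = 21449/2036

21449/2036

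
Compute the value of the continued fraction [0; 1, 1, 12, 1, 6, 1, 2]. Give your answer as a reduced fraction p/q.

319/615

a_0 = 0: 0/1
a_1 = 1: 1/1
a_2 = 1: 1/2
a_3 = 12: 13/25
a_4 = 1: 14/27
a_5 = 6: 97/187
a_6 = 1: 111/214
a_7 = 2: 319/615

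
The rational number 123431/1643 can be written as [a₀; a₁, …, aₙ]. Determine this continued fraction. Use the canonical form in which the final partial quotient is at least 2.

[75; 7, 1, 40, 5]

Apply division with remainder until the remainder is 0:
⌊123431/1643⌋ = 75, remainder 206
⌊1643/206⌋ = 7, remainder 201
⌊206/201⌋ = 1, remainder 5
⌊201/5⌋ = 40, remainder 1
⌊5/1⌋ = 5, remainder 0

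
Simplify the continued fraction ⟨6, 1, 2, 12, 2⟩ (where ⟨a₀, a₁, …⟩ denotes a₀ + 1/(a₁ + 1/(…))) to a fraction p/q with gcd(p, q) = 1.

Start with 2.
12 + 1/(2/1) = 12 + 1/2 = 25/2
2 + 1/(25/2) = 2 + 2/25 = 52/25
1 + 1/(52/25) = 1 + 25/52 = 77/52
6 + 1/(77/52) = 6 + 52/77 = 514/77

514/77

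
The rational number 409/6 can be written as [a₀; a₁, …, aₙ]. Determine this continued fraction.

[68; 6]

409 ÷ 6 → quotient 68, remainder 1
6 ÷ 1 → quotient 6, remainder 0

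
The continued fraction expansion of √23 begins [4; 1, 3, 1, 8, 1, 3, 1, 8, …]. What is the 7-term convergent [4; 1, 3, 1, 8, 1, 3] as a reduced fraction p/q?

916/191

a_0 = 4: 4/1
a_1 = 1: 5/1
a_2 = 3: 19/4
a_3 = 1: 24/5
a_4 = 8: 211/44
a_5 = 1: 235/49
a_6 = 3: 916/191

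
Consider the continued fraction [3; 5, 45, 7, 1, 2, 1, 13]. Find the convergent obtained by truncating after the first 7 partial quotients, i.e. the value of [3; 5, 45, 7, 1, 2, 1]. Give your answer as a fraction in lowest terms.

a_0 = 3: 3/1
a_1 = 5: 16/5
a_2 = 45: 723/226
a_3 = 7: 5077/1587
a_4 = 1: 5800/1813
a_5 = 2: 16677/5213
a_6 = 1: 22477/7026

22477/7026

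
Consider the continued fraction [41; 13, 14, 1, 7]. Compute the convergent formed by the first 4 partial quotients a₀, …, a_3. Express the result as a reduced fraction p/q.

8051/196

Start with 1.
14 + 1/(1/1) = 14 + 1/1 = 15/1
13 + 1/(15/1) = 13 + 1/15 = 196/15
41 + 1/(196/15) = 41 + 15/196 = 8051/196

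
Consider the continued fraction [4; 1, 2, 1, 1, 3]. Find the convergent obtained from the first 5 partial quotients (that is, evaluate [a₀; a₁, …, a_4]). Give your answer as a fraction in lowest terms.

Use the convergent recurrence hₖ = aₖ·hₖ₋₁ + hₖ₋₂ (and likewise for the denominators kₖ):
a_0 = 4: 4/1
a_1 = 1: 5/1
a_2 = 2: 14/3
a_3 = 1: 19/4
a_4 = 1: 33/7

33/7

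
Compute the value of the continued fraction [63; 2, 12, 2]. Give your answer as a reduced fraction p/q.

3301/52

Work from the innermost term outward:
Start with 2.
12 + 1/(2/1) = 12 + 1/2 = 25/2
2 + 1/(25/2) = 2 + 2/25 = 52/25
63 + 1/(52/25) = 63 + 25/52 = 3301/52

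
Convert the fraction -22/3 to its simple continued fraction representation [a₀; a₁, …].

-22 = -8·3 + 2, so a_0 = -8
3 = 1·2 + 1, so a_1 = 1
2 = 2·1 + 0, so a_2 = 2

[-8; 1, 2]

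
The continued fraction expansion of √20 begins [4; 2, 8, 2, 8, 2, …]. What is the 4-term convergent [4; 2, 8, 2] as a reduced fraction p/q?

a_0 = 4: 4/1
a_1 = 2: 9/2
a_2 = 8: 76/17
a_3 = 2: 161/36

161/36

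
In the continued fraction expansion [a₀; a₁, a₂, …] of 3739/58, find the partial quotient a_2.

Run the Euclidean algorithm, recording each quotient:
3739 = 64·58 + 27, so a_0 = 64
58 = 2·27 + 4, so a_1 = 2
27 = 6·4 + 3, so a_2 = 6

6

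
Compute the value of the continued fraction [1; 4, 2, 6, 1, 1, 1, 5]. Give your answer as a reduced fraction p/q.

1328/1085

Start with 5.
1 + 1/(5/1) = 1 + 1/5 = 6/5
1 + 1/(6/5) = 1 + 5/6 = 11/6
1 + 1/(11/6) = 1 + 6/11 = 17/11
6 + 1/(17/11) = 6 + 11/17 = 113/17
2 + 1/(113/17) = 2 + 17/113 = 243/113
4 + 1/(243/113) = 4 + 113/243 = 1085/243
1 + 1/(1085/243) = 1 + 243/1085 = 1328/1085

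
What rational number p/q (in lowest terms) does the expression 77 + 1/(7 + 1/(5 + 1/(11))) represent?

a_0 = 77: 77/1
a_1 = 7: 540/7
a_2 = 5: 2777/36
a_3 = 11: 31087/403

31087/403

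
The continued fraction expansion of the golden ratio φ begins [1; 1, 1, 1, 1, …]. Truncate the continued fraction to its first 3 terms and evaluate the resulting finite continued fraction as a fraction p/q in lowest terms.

Start with 1.
1 + 1/(1/1) = 1 + 1/1 = 2/1
1 + 1/(2/1) = 1 + 1/2 = 3/2

3/2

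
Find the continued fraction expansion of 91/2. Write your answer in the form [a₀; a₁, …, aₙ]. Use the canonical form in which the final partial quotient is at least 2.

⌊91/2⌋ = 45, remainder 1
⌊2/1⌋ = 2, remainder 0

[45; 2]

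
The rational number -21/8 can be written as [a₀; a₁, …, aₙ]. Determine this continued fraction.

[-3; 2, 1, 2]

Run the Euclidean algorithm, recording each quotient:
-21 ÷ 8 → quotient -3, remainder 3
8 ÷ 3 → quotient 2, remainder 2
3 ÷ 2 → quotient 1, remainder 1
2 ÷ 1 → quotient 2, remainder 0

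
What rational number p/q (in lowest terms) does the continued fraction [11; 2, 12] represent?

287/25

Start with 12.
2 + 1/(12/1) = 2 + 1/12 = 25/12
11 + 1/(25/12) = 11 + 12/25 = 287/25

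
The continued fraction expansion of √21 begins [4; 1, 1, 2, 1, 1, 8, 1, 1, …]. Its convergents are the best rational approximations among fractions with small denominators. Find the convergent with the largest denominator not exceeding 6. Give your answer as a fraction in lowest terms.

23/5

a_0 = 4: 4/1  (≤ bound)
a_1 = 1: 5/1  (≤ bound)
a_2 = 1: 9/2  (≤ bound)
a_3 = 2: 23/5  (≤ bound)
a_4 = 1: 32/7  (> 6, stop)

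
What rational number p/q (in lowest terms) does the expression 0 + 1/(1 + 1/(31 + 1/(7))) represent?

a_0 = 0: 0/1
a_1 = 1: 1/1
a_2 = 31: 31/32
a_3 = 7: 218/225

218/225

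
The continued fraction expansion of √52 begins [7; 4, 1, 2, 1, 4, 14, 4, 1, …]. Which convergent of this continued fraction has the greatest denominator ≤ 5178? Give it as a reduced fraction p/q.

9223/1279

a_0 = 7: 7/1  (≤ bound)
a_1 = 4: 29/4  (≤ bound)
a_2 = 1: 36/5  (≤ bound)
a_3 = 2: 101/14  (≤ bound)
a_4 = 1: 137/19  (≤ bound)
a_5 = 4: 649/90  (≤ bound)
a_6 = 14: 9223/1279  (≤ bound)
a_7 = 4: 37541/5206  (> 5178, stop)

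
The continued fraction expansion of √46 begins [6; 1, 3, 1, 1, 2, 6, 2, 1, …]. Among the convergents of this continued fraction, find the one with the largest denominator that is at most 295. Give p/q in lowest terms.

997/147

List convergents until the denominator exceeds the bound:
a_0 = 6: 6/1  (≤ bound)
a_1 = 1: 7/1  (≤ bound)
a_2 = 3: 27/4  (≤ bound)
a_3 = 1: 34/5  (≤ bound)
a_4 = 1: 61/9  (≤ bound)
a_5 = 2: 156/23  (≤ bound)
a_6 = 6: 997/147  (≤ bound)
a_7 = 2: 2150/317  (> 295, stop)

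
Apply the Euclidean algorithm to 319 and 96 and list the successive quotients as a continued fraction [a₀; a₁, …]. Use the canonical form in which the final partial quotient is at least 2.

Apply division with remainder until the remainder is 0:
319 ÷ 96 → quotient 3, remainder 31
96 ÷ 31 → quotient 3, remainder 3
31 ÷ 3 → quotient 10, remainder 1
3 ÷ 1 → quotient 3, remainder 0

[3; 3, 10, 3]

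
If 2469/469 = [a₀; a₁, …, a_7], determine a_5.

1

⌊2469/469⌋ = 5, remainder 124
⌊469/124⌋ = 3, remainder 97
⌊124/97⌋ = 1, remainder 27
⌊97/27⌋ = 3, remainder 16
⌊27/16⌋ = 1, remainder 11
⌊16/11⌋ = 1, remainder 5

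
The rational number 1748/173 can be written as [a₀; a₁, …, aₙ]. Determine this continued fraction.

Run the Euclidean algorithm, recording each quotient:
1748 = 10·173 + 18, so a_0 = 10
173 = 9·18 + 11, so a_1 = 9
18 = 1·11 + 7, so a_2 = 1
11 = 1·7 + 4, so a_3 = 1
7 = 1·4 + 3, so a_4 = 1
4 = 1·3 + 1, so a_5 = 1
3 = 3·1 + 0, so a_6 = 3

[10; 9, 1, 1, 1, 1, 3]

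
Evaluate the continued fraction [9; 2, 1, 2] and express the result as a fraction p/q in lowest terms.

Use the convergent recurrence hₖ = aₖ·hₖ₋₁ + hₖ₋₂ (and likewise for the denominators kₖ):
a_0 = 9: 9/1
a_1 = 2: 19/2
a_2 = 1: 28/3
a_3 = 2: 75/8

75/8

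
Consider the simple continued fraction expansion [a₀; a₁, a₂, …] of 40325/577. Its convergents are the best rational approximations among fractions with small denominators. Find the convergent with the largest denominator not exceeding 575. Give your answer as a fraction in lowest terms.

4962/71

List convergents until the denominator exceeds the bound:
a_0 = 69: 69/1  (≤ bound)
a_1 = 1: 70/1  (≤ bound)
a_2 = 7: 559/8  (≤ bound)
a_3 = 1: 629/9  (≤ bound)
a_4 = 7: 4962/71  (≤ bound)
a_5 = 8: 40325/577  (> 575, stop)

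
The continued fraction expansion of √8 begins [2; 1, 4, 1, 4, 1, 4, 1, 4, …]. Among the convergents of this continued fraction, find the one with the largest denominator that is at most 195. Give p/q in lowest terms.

478/169

List convergents until the denominator exceeds the bound:
a_0 = 2: 2/1  (≤ bound)
a_1 = 1: 3/1  (≤ bound)
a_2 = 4: 14/5  (≤ bound)
a_3 = 1: 17/6  (≤ bound)
a_4 = 4: 82/29  (≤ bound)
a_5 = 1: 99/35  (≤ bound)
a_6 = 4: 478/169  (≤ bound)
a_7 = 1: 577/204  (> 195, stop)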